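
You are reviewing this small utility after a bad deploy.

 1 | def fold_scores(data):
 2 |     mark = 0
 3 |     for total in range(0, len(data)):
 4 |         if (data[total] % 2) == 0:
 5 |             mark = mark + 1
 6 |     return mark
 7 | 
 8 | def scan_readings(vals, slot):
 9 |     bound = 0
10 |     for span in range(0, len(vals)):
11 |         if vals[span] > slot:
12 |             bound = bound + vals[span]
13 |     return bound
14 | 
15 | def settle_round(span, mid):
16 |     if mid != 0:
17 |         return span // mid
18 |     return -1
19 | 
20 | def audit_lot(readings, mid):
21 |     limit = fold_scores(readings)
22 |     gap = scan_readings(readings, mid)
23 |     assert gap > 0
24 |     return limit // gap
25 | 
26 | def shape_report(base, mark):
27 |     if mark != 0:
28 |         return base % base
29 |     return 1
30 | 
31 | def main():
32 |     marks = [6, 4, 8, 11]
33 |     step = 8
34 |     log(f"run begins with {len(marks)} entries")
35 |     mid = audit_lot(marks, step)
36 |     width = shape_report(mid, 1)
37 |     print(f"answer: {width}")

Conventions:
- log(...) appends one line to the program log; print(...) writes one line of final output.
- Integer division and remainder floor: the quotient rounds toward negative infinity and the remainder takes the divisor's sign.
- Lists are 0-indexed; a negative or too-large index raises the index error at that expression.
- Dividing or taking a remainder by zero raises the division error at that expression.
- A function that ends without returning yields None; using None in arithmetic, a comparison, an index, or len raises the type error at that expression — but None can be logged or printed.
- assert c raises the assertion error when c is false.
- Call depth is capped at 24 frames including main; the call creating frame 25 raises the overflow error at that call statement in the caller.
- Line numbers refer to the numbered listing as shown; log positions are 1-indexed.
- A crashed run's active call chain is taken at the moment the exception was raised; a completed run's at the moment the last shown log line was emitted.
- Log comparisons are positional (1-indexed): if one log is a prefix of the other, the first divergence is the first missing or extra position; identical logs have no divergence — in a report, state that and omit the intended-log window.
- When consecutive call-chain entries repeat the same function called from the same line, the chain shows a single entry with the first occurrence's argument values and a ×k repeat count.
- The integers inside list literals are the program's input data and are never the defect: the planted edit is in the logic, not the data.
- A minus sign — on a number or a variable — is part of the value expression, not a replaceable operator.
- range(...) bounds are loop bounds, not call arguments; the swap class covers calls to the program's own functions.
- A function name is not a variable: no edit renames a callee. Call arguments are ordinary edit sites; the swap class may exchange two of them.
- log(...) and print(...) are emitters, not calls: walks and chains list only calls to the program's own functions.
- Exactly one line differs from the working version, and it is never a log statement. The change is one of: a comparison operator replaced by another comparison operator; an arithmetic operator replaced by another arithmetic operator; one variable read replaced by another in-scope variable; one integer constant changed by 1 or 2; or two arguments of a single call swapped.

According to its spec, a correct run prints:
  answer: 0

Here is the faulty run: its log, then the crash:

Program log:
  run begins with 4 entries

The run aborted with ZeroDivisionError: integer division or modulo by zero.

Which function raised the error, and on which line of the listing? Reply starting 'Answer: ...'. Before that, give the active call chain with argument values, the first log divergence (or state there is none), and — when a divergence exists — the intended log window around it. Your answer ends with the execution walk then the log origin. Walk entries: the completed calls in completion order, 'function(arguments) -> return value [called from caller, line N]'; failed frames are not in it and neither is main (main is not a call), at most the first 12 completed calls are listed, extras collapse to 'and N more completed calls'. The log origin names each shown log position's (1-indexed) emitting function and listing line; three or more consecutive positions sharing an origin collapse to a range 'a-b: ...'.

Answer: the error was raised in shape_report, line 28.
Core observation: All emitted log lines are correct; the crash alone marks the defect.
Call chain: main -> shape_report(0, 1) (called at line 36).
First divergence: none; the two logs match at every position.
Execution walk:
  fold_scores([6, 4, 8, 11]) -> 3  [called from audit_lot, line 21]
  scan_readings([6, 4, 8, 11], 8) -> 11  [called from audit_lot, line 22]
  audit_lot([6, 4, 8, 11], 8) -> 0  [called from main, line 35]
Log origin:
  1 — main, line 34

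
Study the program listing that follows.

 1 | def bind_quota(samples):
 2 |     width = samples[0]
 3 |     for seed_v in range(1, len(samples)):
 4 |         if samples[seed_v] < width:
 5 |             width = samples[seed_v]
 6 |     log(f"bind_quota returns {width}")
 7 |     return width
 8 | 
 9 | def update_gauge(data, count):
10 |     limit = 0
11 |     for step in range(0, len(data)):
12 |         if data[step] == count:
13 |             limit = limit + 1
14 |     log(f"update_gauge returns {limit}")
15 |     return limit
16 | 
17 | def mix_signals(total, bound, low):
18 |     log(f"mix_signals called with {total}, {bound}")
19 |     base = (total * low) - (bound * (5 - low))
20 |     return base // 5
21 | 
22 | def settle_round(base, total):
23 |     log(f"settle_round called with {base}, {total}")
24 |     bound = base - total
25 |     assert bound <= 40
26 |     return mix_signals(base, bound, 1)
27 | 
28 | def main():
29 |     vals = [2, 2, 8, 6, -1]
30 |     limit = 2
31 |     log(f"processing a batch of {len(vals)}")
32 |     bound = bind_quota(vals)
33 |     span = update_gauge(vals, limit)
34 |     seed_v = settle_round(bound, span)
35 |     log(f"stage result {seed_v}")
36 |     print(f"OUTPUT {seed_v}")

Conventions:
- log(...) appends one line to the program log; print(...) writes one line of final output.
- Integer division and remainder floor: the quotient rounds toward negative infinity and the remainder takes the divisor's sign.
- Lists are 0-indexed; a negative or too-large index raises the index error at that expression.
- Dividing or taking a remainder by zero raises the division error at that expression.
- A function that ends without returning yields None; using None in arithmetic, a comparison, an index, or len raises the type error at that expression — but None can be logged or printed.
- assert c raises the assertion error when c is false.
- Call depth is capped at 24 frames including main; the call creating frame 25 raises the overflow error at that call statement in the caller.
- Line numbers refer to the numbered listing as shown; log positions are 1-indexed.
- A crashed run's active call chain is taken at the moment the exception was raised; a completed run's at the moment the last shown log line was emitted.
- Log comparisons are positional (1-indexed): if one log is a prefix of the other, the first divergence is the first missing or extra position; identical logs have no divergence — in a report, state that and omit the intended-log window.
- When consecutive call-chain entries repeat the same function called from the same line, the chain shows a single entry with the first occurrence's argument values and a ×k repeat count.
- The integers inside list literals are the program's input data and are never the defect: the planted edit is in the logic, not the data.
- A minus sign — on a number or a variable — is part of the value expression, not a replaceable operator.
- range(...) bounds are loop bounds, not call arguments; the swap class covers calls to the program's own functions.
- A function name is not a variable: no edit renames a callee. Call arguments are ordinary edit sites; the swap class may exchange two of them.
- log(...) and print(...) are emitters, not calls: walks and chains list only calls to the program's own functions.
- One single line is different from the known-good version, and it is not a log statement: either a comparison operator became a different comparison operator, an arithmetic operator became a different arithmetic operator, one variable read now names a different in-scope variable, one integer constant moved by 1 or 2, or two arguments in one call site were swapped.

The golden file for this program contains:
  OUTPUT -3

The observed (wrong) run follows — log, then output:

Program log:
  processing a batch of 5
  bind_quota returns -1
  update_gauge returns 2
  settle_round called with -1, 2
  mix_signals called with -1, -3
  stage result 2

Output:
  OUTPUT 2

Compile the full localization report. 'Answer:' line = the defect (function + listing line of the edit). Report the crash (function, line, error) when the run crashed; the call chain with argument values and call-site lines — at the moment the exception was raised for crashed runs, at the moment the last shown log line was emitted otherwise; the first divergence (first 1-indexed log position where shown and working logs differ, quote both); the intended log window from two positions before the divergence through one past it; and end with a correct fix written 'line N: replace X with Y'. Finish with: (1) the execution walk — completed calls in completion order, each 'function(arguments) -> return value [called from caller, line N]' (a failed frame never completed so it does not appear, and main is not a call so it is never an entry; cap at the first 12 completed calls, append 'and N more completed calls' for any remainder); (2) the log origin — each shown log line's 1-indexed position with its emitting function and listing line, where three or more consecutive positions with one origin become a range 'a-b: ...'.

Answer: the defect is in mix_signals at line 19.
Core observation: The log first diverges at position 6: the faulty run prints 'stage result 2' where the working version prints 'stage result -3'.
Call chain: main.
First divergence: position 6 — the shown line 'stage result 2' should read 'stage result -3'.
Intended log window:
  4: settle_round called with -1, 2
  5: mix_signals called with -1, -3
  6: stage result -3
Execution walk:
  bind_quota([2, 2, 8, 6, -1]) -> -1  [called from main, line 32]
  update_gauge([2, 2, 8, 6, -1], 2) -> 2  [called from main, line 33]
  mix_signals(-1, -3, 1) -> 2  [called from settle_round, line 26]
  settle_round(-1, 2) -> 2  [called from main, line 34]
Log origins:
  1 — main, line 31
  2 — bind_quota, line 6
  3 — update_gauge, line 14
  4 — settle_round, line 23
  5 — mix_signals, line 18
  6 — main, line 35
A correct fix: line 19: replace `(total * low) - (bound * (5 - low))` with `(total * low) + (bound * (5 - low))`.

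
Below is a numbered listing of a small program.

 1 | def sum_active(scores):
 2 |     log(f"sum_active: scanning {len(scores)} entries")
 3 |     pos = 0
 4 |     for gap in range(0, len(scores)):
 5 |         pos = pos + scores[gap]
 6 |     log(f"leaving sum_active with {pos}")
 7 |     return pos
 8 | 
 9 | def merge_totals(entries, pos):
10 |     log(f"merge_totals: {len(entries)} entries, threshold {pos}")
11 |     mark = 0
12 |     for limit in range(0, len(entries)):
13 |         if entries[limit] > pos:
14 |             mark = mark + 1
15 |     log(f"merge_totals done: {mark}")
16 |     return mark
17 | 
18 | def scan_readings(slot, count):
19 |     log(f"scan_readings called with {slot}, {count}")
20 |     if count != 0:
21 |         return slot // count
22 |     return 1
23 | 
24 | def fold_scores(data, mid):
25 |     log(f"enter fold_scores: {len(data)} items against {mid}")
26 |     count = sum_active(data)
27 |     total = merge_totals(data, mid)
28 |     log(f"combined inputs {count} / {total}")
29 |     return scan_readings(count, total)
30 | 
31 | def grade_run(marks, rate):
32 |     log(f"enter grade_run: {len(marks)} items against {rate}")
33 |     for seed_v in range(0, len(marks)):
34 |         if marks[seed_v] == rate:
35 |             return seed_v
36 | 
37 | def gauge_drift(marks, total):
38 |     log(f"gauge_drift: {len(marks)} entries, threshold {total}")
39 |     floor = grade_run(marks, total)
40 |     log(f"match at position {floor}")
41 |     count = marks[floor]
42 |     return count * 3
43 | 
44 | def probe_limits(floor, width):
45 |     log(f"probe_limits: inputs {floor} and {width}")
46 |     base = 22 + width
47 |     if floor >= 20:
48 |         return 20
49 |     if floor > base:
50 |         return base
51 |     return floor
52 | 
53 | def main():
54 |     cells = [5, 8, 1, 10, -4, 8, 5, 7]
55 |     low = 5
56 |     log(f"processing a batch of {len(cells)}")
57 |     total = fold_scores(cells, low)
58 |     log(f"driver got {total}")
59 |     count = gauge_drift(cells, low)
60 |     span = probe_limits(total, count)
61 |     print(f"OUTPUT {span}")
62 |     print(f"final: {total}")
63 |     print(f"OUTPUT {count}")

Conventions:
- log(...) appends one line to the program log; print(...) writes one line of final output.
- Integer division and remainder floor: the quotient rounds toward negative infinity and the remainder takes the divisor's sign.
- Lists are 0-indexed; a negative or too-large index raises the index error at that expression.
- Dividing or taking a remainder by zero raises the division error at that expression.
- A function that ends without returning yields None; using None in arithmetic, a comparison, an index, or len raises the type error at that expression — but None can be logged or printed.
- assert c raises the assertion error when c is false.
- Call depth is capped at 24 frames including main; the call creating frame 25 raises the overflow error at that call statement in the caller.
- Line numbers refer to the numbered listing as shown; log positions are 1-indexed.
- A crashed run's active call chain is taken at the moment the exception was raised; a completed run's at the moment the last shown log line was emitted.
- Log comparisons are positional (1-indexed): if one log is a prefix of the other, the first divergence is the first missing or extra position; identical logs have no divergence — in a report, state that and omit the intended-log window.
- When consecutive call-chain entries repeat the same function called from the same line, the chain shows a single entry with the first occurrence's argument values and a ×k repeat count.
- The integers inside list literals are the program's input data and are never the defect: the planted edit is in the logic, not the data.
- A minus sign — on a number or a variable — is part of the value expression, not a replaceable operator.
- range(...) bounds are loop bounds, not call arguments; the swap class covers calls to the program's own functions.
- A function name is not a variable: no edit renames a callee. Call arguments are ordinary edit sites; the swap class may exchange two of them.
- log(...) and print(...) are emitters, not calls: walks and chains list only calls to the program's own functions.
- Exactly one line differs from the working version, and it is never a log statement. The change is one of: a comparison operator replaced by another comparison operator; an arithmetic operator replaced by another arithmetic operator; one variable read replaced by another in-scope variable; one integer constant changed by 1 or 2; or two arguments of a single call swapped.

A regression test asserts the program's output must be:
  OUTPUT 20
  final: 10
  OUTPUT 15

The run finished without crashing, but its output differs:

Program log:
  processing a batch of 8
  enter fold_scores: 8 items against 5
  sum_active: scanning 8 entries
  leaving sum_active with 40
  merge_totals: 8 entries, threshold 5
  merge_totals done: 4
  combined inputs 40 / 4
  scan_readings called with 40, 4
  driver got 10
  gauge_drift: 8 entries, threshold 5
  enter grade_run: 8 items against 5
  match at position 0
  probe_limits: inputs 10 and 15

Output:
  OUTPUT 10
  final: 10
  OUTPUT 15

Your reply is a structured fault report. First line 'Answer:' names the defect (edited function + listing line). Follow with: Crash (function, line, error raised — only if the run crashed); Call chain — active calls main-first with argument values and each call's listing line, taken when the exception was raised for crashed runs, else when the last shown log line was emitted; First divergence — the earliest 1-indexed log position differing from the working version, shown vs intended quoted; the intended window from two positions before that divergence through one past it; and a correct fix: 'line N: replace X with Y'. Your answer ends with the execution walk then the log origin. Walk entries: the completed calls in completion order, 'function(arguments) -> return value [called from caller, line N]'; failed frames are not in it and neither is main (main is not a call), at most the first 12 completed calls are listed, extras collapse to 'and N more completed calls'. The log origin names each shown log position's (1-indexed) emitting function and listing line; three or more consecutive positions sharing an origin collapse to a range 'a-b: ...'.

Answer: the defect is in probe_limits at line 47.
The tell: The two runs log identically and part ways only at the printed values.
Call chain: main -> probe_limits(10, 15) (called at line 60).
First divergence: none — the logs agree in full.
Execution walk:
  sum_active([5, 8, 1, 10, -4, 8, 5, 7]) -> 40  [called from fold_scores, line 26]
  merge_totals([5, 8, 1, 10, -4, 8, 5, 7], 5) -> 4  [called from fold_scores, line 27]
  scan_readings(40, 4) -> 10  [called from fold_scores, line 29]
  fold_scores([5, 8, 1, 10, -4, 8, 5, 7], 5) -> 10  [called from main, line 57]
  grade_run([5, 8, 1, 10, -4, 8, 5, 7], 5) -> 0  [called from gauge_drift, line 39]
  gauge_drift([5, 8, 1, 10, -4, 8, 5, 7], 5) -> 15  [called from main, line 59]
  probe_limits(10, 15) -> 10  [called from main, line 60]
Log origins:
  1: from main, line 56
  2: from fold_scores, line 25
  3: from sum_active, line 2
  4: from sum_active, line 6
  5: from merge_totals, line 10
  6: from merge_totals, line 15
  7: from fold_scores, line 28
  8: from scan_readings, line 19
  9: from main, line 58
  10: from gauge_drift, line 38
  11: from grade_run, line 32
  12: from gauge_drift, line 40
  13: from probe_limits, line 45
A correct fix: line 47: replace `>=` with `<`.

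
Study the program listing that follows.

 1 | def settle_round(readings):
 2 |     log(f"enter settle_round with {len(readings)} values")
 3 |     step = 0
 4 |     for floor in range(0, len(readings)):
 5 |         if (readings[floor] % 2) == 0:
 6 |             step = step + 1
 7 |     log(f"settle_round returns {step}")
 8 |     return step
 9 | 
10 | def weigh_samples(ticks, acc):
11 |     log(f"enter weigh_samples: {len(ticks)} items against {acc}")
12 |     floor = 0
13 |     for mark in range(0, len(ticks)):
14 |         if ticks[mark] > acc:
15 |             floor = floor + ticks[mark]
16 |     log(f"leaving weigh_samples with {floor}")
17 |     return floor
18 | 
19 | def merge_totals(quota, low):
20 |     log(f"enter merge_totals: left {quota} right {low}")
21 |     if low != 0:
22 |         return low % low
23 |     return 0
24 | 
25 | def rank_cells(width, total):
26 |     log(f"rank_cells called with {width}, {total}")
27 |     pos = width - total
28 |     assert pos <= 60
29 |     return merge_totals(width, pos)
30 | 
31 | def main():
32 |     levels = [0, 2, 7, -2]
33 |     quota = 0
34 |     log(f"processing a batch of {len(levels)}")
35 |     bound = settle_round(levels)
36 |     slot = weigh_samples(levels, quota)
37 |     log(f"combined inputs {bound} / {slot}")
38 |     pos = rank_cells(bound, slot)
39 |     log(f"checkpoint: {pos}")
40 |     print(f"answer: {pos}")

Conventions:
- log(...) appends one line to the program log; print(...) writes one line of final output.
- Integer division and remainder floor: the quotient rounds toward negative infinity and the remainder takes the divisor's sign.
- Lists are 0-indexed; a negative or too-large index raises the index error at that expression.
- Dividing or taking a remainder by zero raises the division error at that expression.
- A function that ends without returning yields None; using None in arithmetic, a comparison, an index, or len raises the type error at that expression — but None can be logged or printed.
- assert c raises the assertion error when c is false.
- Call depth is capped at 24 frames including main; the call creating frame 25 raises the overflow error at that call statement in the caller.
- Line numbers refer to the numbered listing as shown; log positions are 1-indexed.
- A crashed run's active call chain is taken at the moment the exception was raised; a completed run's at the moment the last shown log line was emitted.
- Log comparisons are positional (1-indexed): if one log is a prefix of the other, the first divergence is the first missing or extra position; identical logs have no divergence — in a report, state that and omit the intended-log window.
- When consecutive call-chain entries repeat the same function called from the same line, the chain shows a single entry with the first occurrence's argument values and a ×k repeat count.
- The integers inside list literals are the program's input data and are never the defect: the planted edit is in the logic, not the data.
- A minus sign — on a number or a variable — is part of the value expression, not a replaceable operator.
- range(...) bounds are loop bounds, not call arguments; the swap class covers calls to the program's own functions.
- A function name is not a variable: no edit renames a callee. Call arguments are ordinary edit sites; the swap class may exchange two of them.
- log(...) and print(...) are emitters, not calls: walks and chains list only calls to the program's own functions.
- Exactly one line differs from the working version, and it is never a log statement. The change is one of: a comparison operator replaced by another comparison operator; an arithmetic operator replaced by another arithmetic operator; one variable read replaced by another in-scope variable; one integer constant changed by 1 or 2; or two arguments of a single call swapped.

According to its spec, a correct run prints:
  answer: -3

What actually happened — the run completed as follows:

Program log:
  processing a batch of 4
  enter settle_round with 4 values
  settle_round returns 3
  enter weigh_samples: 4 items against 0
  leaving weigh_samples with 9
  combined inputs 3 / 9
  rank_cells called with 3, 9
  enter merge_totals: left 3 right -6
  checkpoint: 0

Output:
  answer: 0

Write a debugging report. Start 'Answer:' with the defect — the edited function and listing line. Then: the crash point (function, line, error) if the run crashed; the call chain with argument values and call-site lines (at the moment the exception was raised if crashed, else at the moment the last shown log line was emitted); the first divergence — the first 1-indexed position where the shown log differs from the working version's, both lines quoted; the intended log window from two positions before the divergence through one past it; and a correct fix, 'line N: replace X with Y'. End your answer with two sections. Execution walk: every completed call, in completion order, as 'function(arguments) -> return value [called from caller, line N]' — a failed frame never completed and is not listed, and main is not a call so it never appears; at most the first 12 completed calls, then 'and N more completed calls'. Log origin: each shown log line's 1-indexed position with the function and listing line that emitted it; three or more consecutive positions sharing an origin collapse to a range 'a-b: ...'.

Answer: the defect is in merge_totals at line 22.
The tell: The earliest visible damage is log position 9 — 'checkpoint: 0' rather than the intended 'checkpoint: -3'.
Call chain: main.
First divergence: at position 9 the run shows 'checkpoint: 0' where the working version logs 'checkpoint: -3'.
Intended log window:
  7: rank_cells called with 3, 9
  8: enter merge_totals: left 3 right -6
  9: checkpoint: -3
Execution walk:
  settle_round([0, 2, 7, -2]) -> 3  [called from main, line 35]
  weigh_samples([0, 2, 7, -2], 0) -> 9  [called from main, line 36]
  merge_totals(3, -6) -> 0  [called from rank_cells, line 29]
  rank_cells(3, 9) -> 0  [called from main, line 38]
Log line origins:
  1: emitted by main (line 34)
  2: emitted by settle_round (line 2)
  3: emitted by settle_round (line 7)
  4: emitted by weigh_samples (line 11)
  5: emitted by weigh_samples (line 16)
  6: emitted by main (line 37)
  7: emitted by rank_cells (line 26)
  8: emitted by merge_totals (line 20)
  9: emitted by main (line 39)
A correct fix: line 22: replace `low % low` with `quota % low`.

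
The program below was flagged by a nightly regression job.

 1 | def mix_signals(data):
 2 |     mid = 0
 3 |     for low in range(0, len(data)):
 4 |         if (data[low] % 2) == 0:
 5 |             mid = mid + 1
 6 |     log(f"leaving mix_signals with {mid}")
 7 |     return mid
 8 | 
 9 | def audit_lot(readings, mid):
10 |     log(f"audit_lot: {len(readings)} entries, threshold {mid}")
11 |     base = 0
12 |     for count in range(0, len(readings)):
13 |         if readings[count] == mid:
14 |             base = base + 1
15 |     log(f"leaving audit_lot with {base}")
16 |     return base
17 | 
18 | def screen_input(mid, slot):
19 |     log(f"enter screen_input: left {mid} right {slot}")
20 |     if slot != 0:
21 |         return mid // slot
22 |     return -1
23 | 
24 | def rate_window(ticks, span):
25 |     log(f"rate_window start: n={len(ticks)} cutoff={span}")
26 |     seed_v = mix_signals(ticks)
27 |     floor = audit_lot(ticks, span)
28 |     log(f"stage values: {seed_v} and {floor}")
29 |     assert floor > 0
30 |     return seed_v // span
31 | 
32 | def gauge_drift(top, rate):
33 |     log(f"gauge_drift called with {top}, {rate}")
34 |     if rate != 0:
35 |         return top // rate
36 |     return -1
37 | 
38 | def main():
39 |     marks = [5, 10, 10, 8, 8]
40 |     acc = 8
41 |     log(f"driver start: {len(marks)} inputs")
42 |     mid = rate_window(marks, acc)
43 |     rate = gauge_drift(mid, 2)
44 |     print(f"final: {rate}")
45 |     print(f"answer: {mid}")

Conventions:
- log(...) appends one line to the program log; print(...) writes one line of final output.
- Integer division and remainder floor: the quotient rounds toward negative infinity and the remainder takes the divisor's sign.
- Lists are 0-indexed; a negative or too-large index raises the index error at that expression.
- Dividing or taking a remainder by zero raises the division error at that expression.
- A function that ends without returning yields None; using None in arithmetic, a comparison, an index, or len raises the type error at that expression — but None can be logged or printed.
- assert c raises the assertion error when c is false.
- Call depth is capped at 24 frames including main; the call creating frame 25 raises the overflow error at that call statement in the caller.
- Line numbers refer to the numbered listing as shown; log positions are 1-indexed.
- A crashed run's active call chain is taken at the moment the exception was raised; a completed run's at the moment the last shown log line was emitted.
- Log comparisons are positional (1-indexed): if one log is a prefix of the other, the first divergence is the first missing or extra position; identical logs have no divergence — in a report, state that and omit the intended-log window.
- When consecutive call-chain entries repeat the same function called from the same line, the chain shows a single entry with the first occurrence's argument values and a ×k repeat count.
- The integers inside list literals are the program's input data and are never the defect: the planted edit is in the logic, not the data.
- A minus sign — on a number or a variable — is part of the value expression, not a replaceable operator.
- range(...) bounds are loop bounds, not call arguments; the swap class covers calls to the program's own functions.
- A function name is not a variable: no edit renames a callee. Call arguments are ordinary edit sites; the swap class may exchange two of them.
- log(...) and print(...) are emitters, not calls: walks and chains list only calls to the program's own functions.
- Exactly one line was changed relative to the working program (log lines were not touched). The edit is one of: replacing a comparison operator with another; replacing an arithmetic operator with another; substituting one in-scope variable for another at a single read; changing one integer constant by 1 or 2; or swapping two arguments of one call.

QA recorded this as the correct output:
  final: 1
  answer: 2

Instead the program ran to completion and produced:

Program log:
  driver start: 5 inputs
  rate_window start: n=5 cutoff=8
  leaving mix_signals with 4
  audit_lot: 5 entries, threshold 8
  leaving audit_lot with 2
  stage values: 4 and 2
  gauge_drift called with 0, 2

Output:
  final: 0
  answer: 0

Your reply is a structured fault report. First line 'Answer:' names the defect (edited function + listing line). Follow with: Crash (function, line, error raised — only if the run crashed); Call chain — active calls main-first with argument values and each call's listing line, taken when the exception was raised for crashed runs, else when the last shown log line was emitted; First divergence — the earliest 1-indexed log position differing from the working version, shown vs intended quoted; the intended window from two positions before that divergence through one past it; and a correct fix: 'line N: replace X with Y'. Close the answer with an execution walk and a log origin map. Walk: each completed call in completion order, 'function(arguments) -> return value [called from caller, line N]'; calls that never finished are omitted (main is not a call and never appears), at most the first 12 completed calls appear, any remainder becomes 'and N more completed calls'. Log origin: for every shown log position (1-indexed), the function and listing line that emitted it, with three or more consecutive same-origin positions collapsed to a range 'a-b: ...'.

Answer: the defect is in rate_window at line 30.
Core observation: At log position 7 the runs split — shown 'gauge_drift called with 0, 2', but the working version logs 'gauge_drift called with 2, 2'.
Call chain: main -> gauge_drift(0, 2) (called at line 43).
First divergence: at position 7 the run shows 'gauge_drift called with 0, 2' where the working version logs 'gauge_drift called with 2, 2'.
Intended log window:
  5: leaving audit_lot with 2
  6: stage values: 4 and 2
  7: gauge_drift called with 2, 2
Execution walk:
  mix_signals([5, 10, 10, 8, 8]) -> 4  [called from rate_window, line 26]
  audit_lot([5, 10, 10, 8, 8], 8) -> 2  [called from rate_window, line 27]
  rate_window([5, 10, 10, 8, 8], 8) -> 0  [called from main, line 42]
  gauge_drift(0, 2) -> 0  [called from main, line 43]
Log line origins:
  1: emitted by main (line 41)
  2: emitted by rate_window (line 25)
  3: emitted by mix_signals (line 6)
  4: emitted by audit_lot (line 10)
  5: emitted by audit_lot (line 15)
  6: emitted by rate_window (line 28)
  7: emitted by gauge_drift (line 33)
A correct fix: line 30: replace `span` with `floor`.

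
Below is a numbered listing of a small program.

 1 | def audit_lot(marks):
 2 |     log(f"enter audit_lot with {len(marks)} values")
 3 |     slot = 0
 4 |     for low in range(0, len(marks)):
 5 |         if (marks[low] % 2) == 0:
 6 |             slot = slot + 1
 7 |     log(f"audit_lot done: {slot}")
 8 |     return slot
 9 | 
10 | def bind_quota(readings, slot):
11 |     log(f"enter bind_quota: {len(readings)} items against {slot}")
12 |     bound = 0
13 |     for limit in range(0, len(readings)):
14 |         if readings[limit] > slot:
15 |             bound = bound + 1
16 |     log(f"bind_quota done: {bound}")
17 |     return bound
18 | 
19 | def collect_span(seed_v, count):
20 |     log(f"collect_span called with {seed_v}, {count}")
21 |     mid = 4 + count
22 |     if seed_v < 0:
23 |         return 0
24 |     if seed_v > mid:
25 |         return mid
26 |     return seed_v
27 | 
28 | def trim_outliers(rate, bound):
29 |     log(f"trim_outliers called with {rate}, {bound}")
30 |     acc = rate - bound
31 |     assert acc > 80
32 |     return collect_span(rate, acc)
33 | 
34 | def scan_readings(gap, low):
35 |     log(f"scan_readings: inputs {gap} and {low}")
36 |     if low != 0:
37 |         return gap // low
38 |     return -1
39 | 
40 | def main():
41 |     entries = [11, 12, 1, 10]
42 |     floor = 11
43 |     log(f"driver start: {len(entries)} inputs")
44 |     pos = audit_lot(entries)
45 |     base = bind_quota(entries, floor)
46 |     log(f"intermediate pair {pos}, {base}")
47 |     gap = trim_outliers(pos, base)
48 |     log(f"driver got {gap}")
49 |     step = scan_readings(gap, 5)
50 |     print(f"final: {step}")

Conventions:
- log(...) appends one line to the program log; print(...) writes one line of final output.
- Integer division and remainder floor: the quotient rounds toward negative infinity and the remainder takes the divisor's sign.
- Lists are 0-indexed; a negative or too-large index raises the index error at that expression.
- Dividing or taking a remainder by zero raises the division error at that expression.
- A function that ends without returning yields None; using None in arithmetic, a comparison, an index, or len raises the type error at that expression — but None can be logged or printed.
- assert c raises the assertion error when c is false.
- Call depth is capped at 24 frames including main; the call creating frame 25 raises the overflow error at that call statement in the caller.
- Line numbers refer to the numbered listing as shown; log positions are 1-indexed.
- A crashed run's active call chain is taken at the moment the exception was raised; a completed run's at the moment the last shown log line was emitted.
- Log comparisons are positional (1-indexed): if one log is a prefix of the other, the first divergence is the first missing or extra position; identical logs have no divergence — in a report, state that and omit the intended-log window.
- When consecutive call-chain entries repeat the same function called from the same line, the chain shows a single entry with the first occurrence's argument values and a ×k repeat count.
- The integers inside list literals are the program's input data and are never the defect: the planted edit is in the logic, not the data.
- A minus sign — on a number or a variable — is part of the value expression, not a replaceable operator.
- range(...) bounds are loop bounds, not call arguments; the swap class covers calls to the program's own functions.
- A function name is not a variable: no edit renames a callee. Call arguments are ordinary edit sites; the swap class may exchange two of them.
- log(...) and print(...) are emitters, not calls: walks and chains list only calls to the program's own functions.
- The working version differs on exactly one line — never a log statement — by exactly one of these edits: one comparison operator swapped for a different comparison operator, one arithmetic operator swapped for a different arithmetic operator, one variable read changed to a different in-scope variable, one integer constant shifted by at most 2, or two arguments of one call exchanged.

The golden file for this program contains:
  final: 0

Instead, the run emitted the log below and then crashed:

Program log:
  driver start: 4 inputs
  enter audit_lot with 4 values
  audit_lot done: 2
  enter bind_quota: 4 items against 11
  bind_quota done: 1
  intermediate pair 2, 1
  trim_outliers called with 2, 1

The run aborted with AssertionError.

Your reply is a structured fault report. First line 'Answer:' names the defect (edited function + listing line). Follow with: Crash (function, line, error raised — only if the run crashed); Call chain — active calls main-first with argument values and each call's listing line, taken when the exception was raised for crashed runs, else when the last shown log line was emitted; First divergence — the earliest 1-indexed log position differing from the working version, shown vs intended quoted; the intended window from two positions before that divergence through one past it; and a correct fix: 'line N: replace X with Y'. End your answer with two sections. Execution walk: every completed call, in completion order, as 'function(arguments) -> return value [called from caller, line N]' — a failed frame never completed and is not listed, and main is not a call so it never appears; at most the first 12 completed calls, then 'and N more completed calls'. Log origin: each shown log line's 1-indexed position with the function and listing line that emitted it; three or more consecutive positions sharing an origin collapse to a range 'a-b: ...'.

Answer: the defect is in trim_outliers at line 31.
Key observation: The log ends early — 7 lines, where the working version next logs 'collect_span called with 2, 1'.
Crash: trim_outliers, line 31, AssertionError.
Call chain: main -> trim_outliers(2, 1) (called at line 47).
First divergence: position 8; the shown log stops at 7 lines while the working version next logs 'collect_span called with 2, 1'.
Intended log window:
  6: intermediate pair 2, 1
  7: trim_outliers called with 2, 1
  8: collect_span called with 2, 1
  9: driver got 2
Execution walk:
  audit_lot([11, 12, 1, 10]) -> 2  [called from main, line 44]
  bind_quota([11, 12, 1, 10], 11) -> 1  [called from main, line 45]
Origin of each log line:
  1: logged in main at line 43
  2: logged in audit_lot at line 2
  3: logged in audit_lot at line 7
  4: logged in bind_quota at line 11
  5: logged in bind_quota at line 16
  6: logged in main at line 46
  7: logged in trim_outliers at line 29
A correct fix: line 31: replace `>` with `<=`.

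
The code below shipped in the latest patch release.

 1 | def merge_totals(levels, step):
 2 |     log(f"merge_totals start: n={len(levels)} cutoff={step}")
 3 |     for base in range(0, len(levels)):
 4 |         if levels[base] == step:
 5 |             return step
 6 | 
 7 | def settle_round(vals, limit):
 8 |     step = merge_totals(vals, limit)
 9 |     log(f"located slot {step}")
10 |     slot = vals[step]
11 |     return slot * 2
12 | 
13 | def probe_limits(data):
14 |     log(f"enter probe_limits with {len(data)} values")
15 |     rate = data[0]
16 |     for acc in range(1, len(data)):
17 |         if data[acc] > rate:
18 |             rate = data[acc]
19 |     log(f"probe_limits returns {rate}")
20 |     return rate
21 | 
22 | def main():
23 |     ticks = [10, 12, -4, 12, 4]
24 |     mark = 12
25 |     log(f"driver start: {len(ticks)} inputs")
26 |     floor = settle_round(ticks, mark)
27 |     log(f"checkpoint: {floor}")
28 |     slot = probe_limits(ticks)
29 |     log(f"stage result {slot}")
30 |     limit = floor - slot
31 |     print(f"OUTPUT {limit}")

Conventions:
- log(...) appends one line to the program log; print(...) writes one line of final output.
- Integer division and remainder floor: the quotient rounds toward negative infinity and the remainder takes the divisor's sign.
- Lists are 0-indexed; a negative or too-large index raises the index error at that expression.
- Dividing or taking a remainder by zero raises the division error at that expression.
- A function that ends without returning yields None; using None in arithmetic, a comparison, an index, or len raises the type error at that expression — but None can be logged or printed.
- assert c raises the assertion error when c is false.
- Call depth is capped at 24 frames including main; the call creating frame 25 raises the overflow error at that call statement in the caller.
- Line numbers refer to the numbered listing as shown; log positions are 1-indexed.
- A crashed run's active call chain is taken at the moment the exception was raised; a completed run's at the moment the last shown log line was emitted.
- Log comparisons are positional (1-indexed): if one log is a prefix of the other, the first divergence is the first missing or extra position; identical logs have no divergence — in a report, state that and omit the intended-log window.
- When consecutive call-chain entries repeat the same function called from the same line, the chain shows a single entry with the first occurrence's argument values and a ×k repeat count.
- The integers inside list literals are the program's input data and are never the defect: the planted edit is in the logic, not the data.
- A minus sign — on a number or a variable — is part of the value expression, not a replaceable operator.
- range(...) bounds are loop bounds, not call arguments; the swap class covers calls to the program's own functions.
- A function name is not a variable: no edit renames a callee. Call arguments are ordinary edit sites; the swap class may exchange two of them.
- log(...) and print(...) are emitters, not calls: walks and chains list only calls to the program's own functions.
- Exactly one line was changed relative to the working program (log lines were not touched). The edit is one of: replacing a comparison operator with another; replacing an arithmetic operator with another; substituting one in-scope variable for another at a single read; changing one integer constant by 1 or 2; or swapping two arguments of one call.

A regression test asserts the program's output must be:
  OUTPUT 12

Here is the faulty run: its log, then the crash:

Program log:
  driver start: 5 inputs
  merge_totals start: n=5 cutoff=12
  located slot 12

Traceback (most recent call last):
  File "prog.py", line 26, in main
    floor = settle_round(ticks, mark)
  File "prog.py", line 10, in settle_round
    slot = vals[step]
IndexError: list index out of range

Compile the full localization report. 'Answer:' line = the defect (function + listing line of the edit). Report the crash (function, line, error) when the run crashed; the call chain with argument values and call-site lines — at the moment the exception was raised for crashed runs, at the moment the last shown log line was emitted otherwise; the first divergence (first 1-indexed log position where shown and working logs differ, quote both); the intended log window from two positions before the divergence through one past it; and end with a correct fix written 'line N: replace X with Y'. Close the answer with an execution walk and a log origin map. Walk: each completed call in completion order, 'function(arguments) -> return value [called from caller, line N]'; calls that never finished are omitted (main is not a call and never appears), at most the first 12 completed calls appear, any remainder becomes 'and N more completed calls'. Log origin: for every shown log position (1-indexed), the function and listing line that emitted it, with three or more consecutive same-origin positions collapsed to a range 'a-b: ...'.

Answer: the defect is in merge_totals at line 5.
The tell: At log position 3 the runs split — shown 'located slot 12', but the working version logs 'located slot 1'.
Crash: settle_round, line 10, IndexError.
Call chain: main -> settle_round([10, 12, -4, 12, 4], 12) (called at line 26).
First divergence: at position 3 the run shows 'located slot 12' where the working version logs 'located slot 1'.
Intended log window:
  1: driver start: 5 inputs
  2: merge_totals start: n=5 cutoff=12
  3: located slot 1
  4: checkpoint: 24
Execution walk:
  merge_totals([10, 12, -4, 12, 4], 12) -> 12  [called from settle_round, line 8]
Log origins:
  1 — main, line 25
  2 — merge_totals, line 2
  3 — settle_round, line 9
A correct fix: line 5: replace `step` with `base`.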